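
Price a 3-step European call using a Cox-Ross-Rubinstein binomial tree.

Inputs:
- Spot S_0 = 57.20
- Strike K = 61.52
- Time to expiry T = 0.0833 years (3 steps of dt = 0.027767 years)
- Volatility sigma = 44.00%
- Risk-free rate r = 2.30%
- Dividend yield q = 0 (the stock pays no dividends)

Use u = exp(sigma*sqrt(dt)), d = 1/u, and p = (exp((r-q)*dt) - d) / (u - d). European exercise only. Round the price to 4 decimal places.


dt = T/N = 0.027767
u = exp(sigma*sqrt(dt)) = 1.076073; d = 1/u = 0.929305
p = (exp((r-q)*dt) - d) / (u - d) = 0.486031
Discount per step: exp(-r*dt) = 0.999362
Stock lattice S(k, i) with i counting down-moves:
  k=0: S(0,0) = 57.2000
  k=1: S(1,0) = 61.5514; S(1,1) = 53.1562
  k=2: S(2,0) = 66.2338; S(2,1) = 57.2000; S(2,2) = 49.3983
  k=3: S(3,0) = 71.2725; S(3,1) = 61.5514; S(3,2) = 53.1562; S(3,3) = 45.9061
Terminal payoffs V(N, i) = max(S_T - K, 0):
  V(3,0) = 9.752453; V(3,1) = 0.031398; V(3,2) = 0.000000; V(3,3) = 0.000000
Backward induction: V(k, i) = exp(-r*dt) * [p * V(k+1, i) + (1-p) * V(k+1, i+1)].
  V(2,0) = exp(-r*dt) * [p*9.752453 + (1-p)*0.031398] = 4.753098
  V(2,1) = exp(-r*dt) * [p*0.031398 + (1-p)*0.000000] = 0.015251
  V(2,2) = exp(-r*dt) * [p*0.000000 + (1-p)*0.000000] = 0.000000
  V(1,0) = exp(-r*dt) * [p*4.753098 + (1-p)*0.015251] = 2.316512
  V(1,1) = exp(-r*dt) * [p*0.015251 + (1-p)*0.000000] = 0.007408
  V(0,0) = exp(-r*dt) * [p*2.316512 + (1-p)*0.007408] = 1.128983

Answer: Price = V(0,0) = 1.1290


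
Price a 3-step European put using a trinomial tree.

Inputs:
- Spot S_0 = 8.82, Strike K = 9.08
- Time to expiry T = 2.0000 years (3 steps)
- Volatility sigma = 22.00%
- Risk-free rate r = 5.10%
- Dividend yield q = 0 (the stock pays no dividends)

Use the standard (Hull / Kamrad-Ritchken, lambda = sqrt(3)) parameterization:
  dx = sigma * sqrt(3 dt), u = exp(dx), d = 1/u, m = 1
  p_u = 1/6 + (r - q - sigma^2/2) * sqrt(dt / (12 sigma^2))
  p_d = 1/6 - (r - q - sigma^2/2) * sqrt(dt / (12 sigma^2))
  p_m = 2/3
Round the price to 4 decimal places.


Answer: Price = V(0,0) = 0.7188

Derivation:
dt = T/N = 0.666667; dx = sigma*sqrt(3*dt) = 0.311127
u = exp(dx) = 1.364963; d = 1/u = 0.732621
p_u = 0.195379, p_m = 0.666667, p_d = 0.137954
Discount per step: exp(-r*dt) = 0.966572
Stock lattice S(k, j) with j the centered position index:
  k=0: S(0,+0) = 8.8200
  k=1: S(1,-1) = 6.4617; S(1,+0) = 8.8200; S(1,+1) = 12.0390
  k=2: S(2,-2) = 4.7340; S(2,-1) = 6.4617; S(2,+0) = 8.8200; S(2,+1) = 12.0390; S(2,+2) = 16.4327
  k=3: S(3,-3) = 3.4682; S(3,-2) = 4.7340; S(3,-1) = 6.4617; S(3,+0) = 8.8200; S(3,+1) = 12.0390; S(3,+2) = 16.4327; S(3,+3) = 22.4301
Terminal payoffs V(N, j) = max(K - S_T, 0):
  V(3,-3) = 5.611782; V(3,-2) = 4.346012; V(3,-1) = 2.618284; V(3,+0) = 0.260000; V(3,+1) = 0.000000; V(3,+2) = 0.000000; V(3,+3) = 0.000000
Backward induction: V(k, j) = exp(-r*dt) * [p_u * V(k+1, j+1) + p_m * V(k+1, j) + p_d * V(k+1, j-1)]
  V(2,-2) = exp(-r*dt) * [p_u*2.618284 + p_m*4.346012 + p_d*5.611782] = 4.043234
  V(2,-1) = exp(-r*dt) * [p_u*0.260000 + p_m*2.618284 + p_d*4.346012] = 2.315780
  V(2,+0) = exp(-r*dt) * [p_u*0.000000 + p_m*0.260000 + p_d*2.618284] = 0.516667
  V(2,+1) = exp(-r*dt) * [p_u*0.000000 + p_m*0.000000 + p_d*0.260000] = 0.034669
  V(2,+2) = exp(-r*dt) * [p_u*0.000000 + p_m*0.000000 + p_d*0.000000] = 0.000000
  V(1,-1) = exp(-r*dt) * [p_u*0.516667 + p_m*2.315780 + p_d*4.043234] = 2.128950
  V(1,+0) = exp(-r*dt) * [p_u*0.034669 + p_m*0.516667 + p_d*2.315780] = 0.648269
  V(1,+1) = exp(-r*dt) * [p_u*0.000000 + p_m*0.034669 + p_d*0.516667] = 0.091234
  V(0,+0) = exp(-r*dt) * [p_u*0.091234 + p_m*0.648269 + p_d*2.128950] = 0.718841


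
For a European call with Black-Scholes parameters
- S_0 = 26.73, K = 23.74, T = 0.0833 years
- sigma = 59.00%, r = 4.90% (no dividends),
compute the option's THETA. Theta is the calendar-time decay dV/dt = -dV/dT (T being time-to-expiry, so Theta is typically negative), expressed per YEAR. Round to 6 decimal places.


d1 = 0.8057421401; d2 = 0.6354578778
phi(d1) = 0.2883590911; exp(-qT) = 1.0000000000; exp(-rT) = 0.9959266188
Theta = -S*exp(-qT)*phi(d1)*sigma/(2*sqrt(T)) - r*K*exp(-rT)*N(d2) + q*S*exp(-qT)*N(d1)
N(d1) = 0.7898042269; N(d2) = 0.7374350848; sqrt(T) = 0.2886173938
Term 1 = -26.7300 * 1.0000000000 * 0.2883590911 * 0.5900 / (2 * 0.2886173938) = -7.8782928813
Term 2 = -0.0490 * 23.7400 * 0.9959266188 * 0.7374350848 = -0.8543344733
Term 3 = 0 (no dividend yield, q = 0)
Theta = -7.8782928813 + (-0.8543344733) + (0.0000000000) = -8.732627

Answer: Theta = -8.732627


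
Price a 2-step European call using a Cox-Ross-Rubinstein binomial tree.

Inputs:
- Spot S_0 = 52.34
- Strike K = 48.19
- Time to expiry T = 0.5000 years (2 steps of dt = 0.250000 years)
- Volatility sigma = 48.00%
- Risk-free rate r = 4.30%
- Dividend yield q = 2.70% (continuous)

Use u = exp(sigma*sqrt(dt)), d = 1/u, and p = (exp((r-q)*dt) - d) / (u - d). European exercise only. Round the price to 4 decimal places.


dt = T/N = 0.250000
u = exp(sigma*sqrt(dt)) = 1.271249; d = 1/u = 0.786628
p = (exp((r-q)*dt) - d) / (u - d) = 0.448557
Discount per step: exp(-r*dt) = 0.989308
Stock lattice S(k, i) with i counting down-moves:
  k=0: S(0,0) = 52.3400
  k=1: S(1,0) = 66.5372; S(1,1) = 41.1721
  k=2: S(2,0) = 84.5853; S(2,1) = 52.3400; S(2,2) = 32.3871
Terminal payoffs V(N, i) = max(S_T - K, 0):
  V(2,0) = 36.395334; V(2,1) = 4.150000; V(2,2) = 0.000000
Backward induction: V(k, i) = exp(-r*dt) * [p * V(k+1, i) + (1-p) * V(k+1, i+1)].
  V(1,0) = exp(-r*dt) * [p*36.395334 + (1-p)*4.150000] = 18.414835
  V(1,1) = exp(-r*dt) * [p*4.150000 + (1-p)*0.000000] = 1.841606
  V(0,0) = exp(-r*dt) * [p*18.414835 + (1-p)*1.841606] = 9.176461

Answer: Price = V(0,0) = 9.1765


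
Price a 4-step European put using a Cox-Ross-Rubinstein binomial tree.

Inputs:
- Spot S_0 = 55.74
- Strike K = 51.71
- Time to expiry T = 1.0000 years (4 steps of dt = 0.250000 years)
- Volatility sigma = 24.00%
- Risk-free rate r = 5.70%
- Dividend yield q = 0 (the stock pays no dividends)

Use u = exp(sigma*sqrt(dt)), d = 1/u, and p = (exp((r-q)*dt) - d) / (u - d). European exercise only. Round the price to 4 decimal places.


Answer: Price = V(0,0) = 2.4329

Derivation:
dt = T/N = 0.250000
u = exp(sigma*sqrt(dt)) = 1.127497; d = 1/u = 0.886920
p = (exp((r-q)*dt) - d) / (u - d) = 0.529693
Discount per step: exp(-r*dt) = 0.985851
Stock lattice S(k, i) with i counting down-moves:
  k=0: S(0,0) = 55.7400
  k=1: S(1,0) = 62.8467; S(1,1) = 49.4369
  k=2: S(2,0) = 70.8594; S(2,1) = 55.7400; S(2,2) = 43.8466
  k=3: S(3,0) = 79.8938; S(3,1) = 62.8467; S(3,2) = 49.4369; S(3,3) = 38.8885
  k=4: S(4,0) = 90.0800; S(4,1) = 70.8594; S(4,2) = 55.7400; S(4,3) = 43.8466; S(4,4) = 34.4910
Terminal payoffs V(N, i) = max(K - S_T, 0):
  V(4,0) = 0.000000; V(4,1) = 0.000000; V(4,2) = 0.000000; V(4,3) = 7.863363; V(4,4) = 17.219014
Backward induction: V(k, i) = exp(-r*dt) * [p * V(k+1, i) + (1-p) * V(k+1, i+1)].
  V(3,0) = exp(-r*dt) * [p*0.000000 + (1-p)*0.000000] = 0.000000
  V(3,1) = exp(-r*dt) * [p*0.000000 + (1-p)*0.000000] = 0.000000
  V(3,2) = exp(-r*dt) * [p*0.000000 + (1-p)*7.863363] = 3.645871
  V(3,3) = exp(-r*dt) * [p*7.863363 + (1-p)*17.219014] = 12.089879
  V(2,0) = exp(-r*dt) * [p*0.000000 + (1-p)*0.000000] = 0.000000
  V(2,1) = exp(-r*dt) * [p*0.000000 + (1-p)*3.645871] = 1.690419
  V(2,2) = exp(-r*dt) * [p*3.645871 + (1-p)*12.089879] = 7.509375
  V(1,0) = exp(-r*dt) * [p*0.000000 + (1-p)*1.690419] = 0.783768
  V(1,1) = exp(-r*dt) * [p*1.690419 + (1-p)*7.509375] = 4.364477
  V(0,0) = exp(-r*dt) * [p*0.783768 + (1-p)*4.364477] = 2.432885


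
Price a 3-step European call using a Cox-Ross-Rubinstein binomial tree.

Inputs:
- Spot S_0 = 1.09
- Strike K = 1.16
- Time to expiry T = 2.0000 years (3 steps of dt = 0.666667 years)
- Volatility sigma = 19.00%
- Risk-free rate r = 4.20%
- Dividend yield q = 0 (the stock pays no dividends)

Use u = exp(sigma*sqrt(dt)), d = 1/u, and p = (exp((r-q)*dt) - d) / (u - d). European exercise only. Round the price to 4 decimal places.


Answer: Price = V(0,0) = 0.1318

Derivation:
dt = T/N = 0.666667
u = exp(sigma*sqrt(dt)) = 1.167815; d = 1/u = 0.856300
p = (exp((r-q)*dt) - d) / (u - d) = 0.552448
Discount per step: exp(-r*dt) = 0.972388
Stock lattice S(k, i) with i counting down-moves:
  k=0: S(0,0) = 1.0900
  k=1: S(1,0) = 1.2729; S(1,1) = 0.9334
  k=2: S(2,0) = 1.4865; S(2,1) = 1.0900; S(2,2) = 0.7992
  k=3: S(3,0) = 1.7360; S(3,1) = 1.2729; S(3,2) = 0.9334; S(3,3) = 0.6844
Terminal payoffs V(N, i) = max(S_T - K, 0):
  V(3,0) = 0.575995; V(3,1) = 0.112918; V(3,2) = 0.000000; V(3,3) = 0.000000
Backward induction: V(k, i) = exp(-r*dt) * [p * V(k+1, i) + (1-p) * V(k+1, i+1)].
  V(2,0) = exp(-r*dt) * [p*0.575995 + (1-p)*0.112918] = 0.358562
  V(2,1) = exp(-r*dt) * [p*0.112918 + (1-p)*0.000000] = 0.060659
  V(2,2) = exp(-r*dt) * [p*0.000000 + (1-p)*0.000000] = 0.000000
  V(1,0) = exp(-r*dt) * [p*0.358562 + (1-p)*0.060659] = 0.219016
  V(1,1) = exp(-r*dt) * [p*0.060659 + (1-p)*0.000000] = 0.032586
  V(0,0) = exp(-r*dt) * [p*0.219016 + (1-p)*0.032586] = 0.131835


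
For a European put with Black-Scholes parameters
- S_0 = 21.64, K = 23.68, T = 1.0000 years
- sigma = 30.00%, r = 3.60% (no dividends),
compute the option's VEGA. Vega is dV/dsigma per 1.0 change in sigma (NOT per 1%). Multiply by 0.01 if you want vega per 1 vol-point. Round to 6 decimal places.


d1 = -0.0302911868; d2 = -0.3302911868
phi(d1) = 0.3987592964; exp(-qT) = 1.0000000000; exp(-rT) = 0.9646402935
Vega = S * exp(-qT) * phi(d1) * sqrt(T) = 21.6400 * 1.0000000000 * 0.3987592964 * 1.0000000000 = 8.629151

Answer: Vega = 8.629151


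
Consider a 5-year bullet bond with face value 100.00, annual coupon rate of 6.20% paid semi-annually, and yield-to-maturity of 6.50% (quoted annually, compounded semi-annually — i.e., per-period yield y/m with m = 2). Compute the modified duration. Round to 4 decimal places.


Coupon per period c = face * coupon_rate / m = 3.100000
Periods per year m = 2; per-period yield y/m = 0.032500
Number of cashflows N = 10
Cashflows (t years, CF_t, discount factor 1/(1+y/m)^(m*t), PV):
  t = 0.5000: CF_t = 3.100000, DF = 0.968523, PV = 3.002421
  t = 1.0000: CF_t = 3.100000, DF = 0.938037, PV = 2.907914
  t = 1.5000: CF_t = 3.100000, DF = 0.908510, PV = 2.816382
  t = 2.0000: CF_t = 3.100000, DF = 0.879913, PV = 2.727730
  t = 2.5000: CF_t = 3.100000, DF = 0.852216, PV = 2.641870
  t = 3.0000: CF_t = 3.100000, DF = 0.825391, PV = 2.558712
  t = 3.5000: CF_t = 3.100000, DF = 0.799410, PV = 2.478171
  t = 4.0000: CF_t = 3.100000, DF = 0.774247, PV = 2.400166
  t = 4.5000: CF_t = 3.100000, DF = 0.749876, PV = 2.324616
  t = 5.0000: CF_t = 103.100000, DF = 0.726272, PV = 74.878660
Price P = sum_t PV_t = 98.736641
First compute Macaulay numerator sum_t t * PV_t:
  t * PV_t at t = 0.5000: 1.501211
  t * PV_t at t = 1.0000: 2.907914
  t * PV_t at t = 1.5000: 4.224573
  t * PV_t at t = 2.0000: 5.455461
  t * PV_t at t = 2.5000: 6.604674
  t * PV_t at t = 3.0000: 7.676135
  t * PV_t at t = 3.5000: 8.673599
  t * PV_t at t = 4.0000: 9.600662
  t * PV_t at t = 4.5000: 10.460770
  t * PV_t at t = 5.0000: 374.393298
Macaulay duration D = 431.498297 / 98.736641 = 4.370194
Modified duration = D / (1 + y/m) = 4.370194 / (1 + 0.032500) = 4.232634

Answer: Modified duration = 4.2326


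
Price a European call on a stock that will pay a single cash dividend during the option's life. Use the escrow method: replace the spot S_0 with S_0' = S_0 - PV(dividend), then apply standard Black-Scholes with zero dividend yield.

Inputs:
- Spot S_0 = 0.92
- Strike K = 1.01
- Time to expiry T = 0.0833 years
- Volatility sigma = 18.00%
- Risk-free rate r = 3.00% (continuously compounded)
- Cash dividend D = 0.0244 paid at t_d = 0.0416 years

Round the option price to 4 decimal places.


PV(D) = D * exp(-r * t_d) = 0.0244 * 0.99875278 = 0.02436957
S_0' = S_0 - PV(D) = 0.9200 - 0.02436957 = 0.89563043
d1 = (ln(S_0'/K) + (r + sigma^2/2)*T) / (sigma*sqrt(T)) = -2.23920604
d2 = d1 - sigma*sqrt(T) = -2.29115717
exp(-rT) = 0.99750412
N(d1) = 0.01257126; N(d2) = 0.01097716
C = S_0' * N(d1) - K * exp(-rT) * N(d2) = 0.89563043 * 0.01257126 - 1.0100 * 0.99750412 * 0.01097716 = 0.0002

Answer: Price = 0.0002


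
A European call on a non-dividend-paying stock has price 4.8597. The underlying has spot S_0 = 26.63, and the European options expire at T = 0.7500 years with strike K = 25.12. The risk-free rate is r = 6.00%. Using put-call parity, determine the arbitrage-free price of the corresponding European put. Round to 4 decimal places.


Answer: Put price = 2.2444

Derivation:
Put-call parity: C - P = S_0 * exp(-qT) - K * exp(-rT).
S_0 * exp(-qT) = 26.6300 * 1.00000000 = 26.63000000
K * exp(-rT) = 25.1200 * 0.95599748 = 24.01465674
P = C - S*exp(-qT) + K*exp(-rT)
P = 4.8597 - 26.63000000 + 24.01465674 = 2.2444


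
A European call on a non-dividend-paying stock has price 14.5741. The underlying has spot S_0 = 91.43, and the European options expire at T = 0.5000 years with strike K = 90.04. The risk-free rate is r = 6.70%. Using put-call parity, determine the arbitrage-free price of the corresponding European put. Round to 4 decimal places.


Answer: Put price = 10.2177

Derivation:
Put-call parity: C - P = S_0 * exp(-qT) - K * exp(-rT).
S_0 * exp(-qT) = 91.4300 * 1.00000000 = 91.43000000
K * exp(-rT) = 90.0400 * 0.96705491 = 87.07362421
P = C - S*exp(-qT) + K*exp(-rT)
P = 14.5741 - 91.43000000 + 87.07362421 = 10.2177


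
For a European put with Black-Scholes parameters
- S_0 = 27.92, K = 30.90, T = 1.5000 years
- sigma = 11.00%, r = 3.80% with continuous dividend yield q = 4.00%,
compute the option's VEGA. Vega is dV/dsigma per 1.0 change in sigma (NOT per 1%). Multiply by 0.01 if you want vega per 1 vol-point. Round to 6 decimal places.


Answer: Vega = 10.001578

Derivation:
d1 = -0.7076643117; d2 = -0.8423862476
phi(d1) = 0.3105740492; exp(-qT) = 0.9417645336; exp(-rT) = 0.9445940694
Vega = S * exp(-qT) * phi(d1) * sqrt(T) = 27.9200 * 0.9417645336 * 0.3105740492 * 1.2247448714 = 10.001578


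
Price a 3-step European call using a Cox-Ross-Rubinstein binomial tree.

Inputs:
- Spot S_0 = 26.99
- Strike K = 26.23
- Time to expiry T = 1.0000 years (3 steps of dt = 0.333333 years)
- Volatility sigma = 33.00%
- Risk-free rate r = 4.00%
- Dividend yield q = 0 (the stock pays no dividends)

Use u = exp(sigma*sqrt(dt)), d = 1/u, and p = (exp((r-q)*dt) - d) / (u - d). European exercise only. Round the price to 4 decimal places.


dt = T/N = 0.333333
u = exp(sigma*sqrt(dt)) = 1.209885; d = 1/u = 0.826525
p = (exp((r-q)*dt) - d) / (u - d) = 0.487525
Discount per step: exp(-r*dt) = 0.986755
Stock lattice S(k, i) with i counting down-moves:
  k=0: S(0,0) = 26.9900
  k=1: S(1,0) = 32.6548; S(1,1) = 22.3079
  k=2: S(2,0) = 39.5086; S(2,1) = 26.9900; S(2,2) = 18.4380
  k=3: S(3,0) = 47.8008; S(3,1) = 32.6548; S(3,2) = 22.3079; S(3,3) = 15.2395
Terminal payoffs V(N, i) = max(S_T - K, 0):
  V(3,0) = 21.570839; V(3,1) = 6.424805; V(3,2) = 0.000000; V(3,3) = 0.000000
Backward induction: V(k, i) = exp(-r*dt) * [p * V(k+1, i) + (1-p) * V(k+1, i+1)].
  V(2,0) = exp(-r*dt) * [p*21.570839 + (1-p)*6.424805] = 13.625982
  V(2,1) = exp(-r*dt) * [p*6.424805 + (1-p)*0.000000] = 3.090768
  V(2,2) = exp(-r*dt) * [p*0.000000 + (1-p)*0.000000] = 0.000000
  V(1,0) = exp(-r*dt) * [p*13.625982 + (1-p)*3.090768] = 8.117986
  V(1,1) = exp(-r*dt) * [p*3.090768 + (1-p)*0.000000] = 1.486870
  V(0,0) = exp(-r*dt) * [p*8.117986 + (1-p)*1.486870] = 4.657194

Answer: Price = V(0,0) = 4.6572


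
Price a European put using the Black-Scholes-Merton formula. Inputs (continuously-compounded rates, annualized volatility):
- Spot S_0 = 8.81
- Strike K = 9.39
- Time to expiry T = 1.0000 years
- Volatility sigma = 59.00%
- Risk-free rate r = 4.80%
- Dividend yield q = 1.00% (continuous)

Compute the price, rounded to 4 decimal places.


d1 = (ln(S/K) + (r - q + 0.5*sigma^2) * T) / (sigma * sqrt(T)) = 0.25134262
d2 = d1 - sigma * sqrt(T) = -0.33865738
exp(-rT) = 0.95313379; exp(-qT) = 0.99004983
P = K * exp(-rT) * N(-d2) - S_0 * exp(-qT) * N(-d1)
N(-d1) = 0.40077461; N(-d2) = 0.63256607
P = 9.3900 * 0.95313379 * 0.63256607 - 8.8100 * 0.99004983 * 0.40077461 = 2.1657

Answer: Price = 2.1657


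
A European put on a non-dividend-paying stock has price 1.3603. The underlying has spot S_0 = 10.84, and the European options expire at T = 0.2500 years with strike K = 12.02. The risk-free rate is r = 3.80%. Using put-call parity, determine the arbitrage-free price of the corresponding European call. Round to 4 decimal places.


Put-call parity: C - P = S_0 * exp(-qT) - K * exp(-rT).
S_0 * exp(-qT) = 10.8400 * 1.00000000 = 10.84000000
K * exp(-rT) = 12.0200 * 0.99054498 = 11.90635069
C = P + S*exp(-qT) - K*exp(-rT)
C = 1.3603 + 10.84000000 - 11.90635069 = 0.2939

Answer: Call price = 0.2939


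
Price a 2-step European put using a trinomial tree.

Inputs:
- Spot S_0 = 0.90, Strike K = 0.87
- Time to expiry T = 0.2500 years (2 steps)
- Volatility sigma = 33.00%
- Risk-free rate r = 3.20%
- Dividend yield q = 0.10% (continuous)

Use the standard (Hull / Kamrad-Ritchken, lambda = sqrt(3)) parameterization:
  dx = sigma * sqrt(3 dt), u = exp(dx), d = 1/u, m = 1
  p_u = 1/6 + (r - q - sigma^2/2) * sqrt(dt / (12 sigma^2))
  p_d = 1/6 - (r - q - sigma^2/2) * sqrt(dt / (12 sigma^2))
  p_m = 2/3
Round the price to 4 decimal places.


Answer: Price = V(0,0) = 0.0391

Derivation:
dt = T/N = 0.125000; dx = sigma*sqrt(3*dt) = 0.202083
u = exp(dx) = 1.223949; d = 1/u = 0.817027
p_u = 0.159414, p_m = 0.666667, p_d = 0.173919
Discount per step: exp(-r*dt) = 0.996008
Stock lattice S(k, j) with j the centered position index:
  k=0: S(0,+0) = 0.9000
  k=1: S(1,-1) = 0.7353; S(1,+0) = 0.9000; S(1,+1) = 1.1016
  k=2: S(2,-2) = 0.6008; S(2,-1) = 0.7353; S(2,+0) = 0.9000; S(2,+1) = 1.1016; S(2,+2) = 1.3482
Terminal payoffs V(N, j) = max(K - S_T, 0):
  V(2,-2) = 0.269220; V(2,-1) = 0.134676; V(2,+0) = 0.000000; V(2,+1) = 0.000000; V(2,+2) = 0.000000
Backward induction: V(k, j) = exp(-r*dt) * [p_u * V(k+1, j+1) + p_m * V(k+1, j) + p_d * V(k+1, j-1)]
  V(1,-1) = exp(-r*dt) * [p_u*0.000000 + p_m*0.134676 + p_d*0.269220] = 0.136061
  V(1,+0) = exp(-r*dt) * [p_u*0.000000 + p_m*0.000000 + p_d*0.134676] = 0.023329
  V(1,+1) = exp(-r*dt) * [p_u*0.000000 + p_m*0.000000 + p_d*0.000000] = 0.000000
  V(0,+0) = exp(-r*dt) * [p_u*0.000000 + p_m*0.023329 + p_d*0.136061] = 0.039060


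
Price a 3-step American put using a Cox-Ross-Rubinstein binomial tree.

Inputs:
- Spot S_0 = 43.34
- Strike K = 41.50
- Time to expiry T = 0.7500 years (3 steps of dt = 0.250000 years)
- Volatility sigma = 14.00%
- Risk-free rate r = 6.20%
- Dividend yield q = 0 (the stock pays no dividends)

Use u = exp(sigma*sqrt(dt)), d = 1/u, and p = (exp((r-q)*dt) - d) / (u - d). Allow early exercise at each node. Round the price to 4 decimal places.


dt = T/N = 0.250000
u = exp(sigma*sqrt(dt)) = 1.072508; d = 1/u = 0.932394
p = (exp((r-q)*dt) - d) / (u - d) = 0.593993
Discount per step: exp(-r*dt) = 0.984620
Stock lattice S(k, i) with i counting down-moves:
  k=0: S(0,0) = 43.3400
  k=1: S(1,0) = 46.4825; S(1,1) = 40.4099
  k=2: S(2,0) = 49.8529; S(2,1) = 43.3400; S(2,2) = 37.6780
  k=3: S(3,0) = 53.4676; S(3,1) = 46.4825; S(3,2) = 40.4099; S(3,3) = 35.1307
Terminal payoffs V(N, i) = max(K - S_T, 0):
  V(3,0) = 0.000000; V(3,1) = 0.000000; V(3,2) = 1.090052; V(3,3) = 6.369279
Backward induction: V(k, i) = exp(-r*dt) * [p * V(k+1, i) + (1-p) * V(k+1, i+1)]; then take max(V_cont, immediate exercise) for American.
  V(2,0) = exp(-r*dt) * [p*0.000000 + (1-p)*0.000000] = 0.000000; exercise = 0.000000; V(2,0) = max -> 0.000000
  V(2,1) = exp(-r*dt) * [p*0.000000 + (1-p)*1.090052] = 0.435762; exercise = 0.000000; V(2,1) = max -> 0.435762
  V(2,2) = exp(-r*dt) * [p*1.090052 + (1-p)*6.369279] = 3.183724; exercise = 3.822014; V(2,2) = max -> 3.822014
  V(1,0) = exp(-r*dt) * [p*0.000000 + (1-p)*0.435762] = 0.174201; exercise = 0.000000; V(1,0) = max -> 0.174201
  V(1,1) = exp(-r*dt) * [p*0.435762 + (1-p)*3.822014] = 1.782757; exercise = 1.090052; V(1,1) = max -> 1.782757
  V(0,0) = exp(-r*dt) * [p*0.174201 + (1-p)*1.782757] = 0.814562; exercise = 0.000000; V(0,0) = max -> 0.814562

Answer: Price = V(0,0) = 0.8146


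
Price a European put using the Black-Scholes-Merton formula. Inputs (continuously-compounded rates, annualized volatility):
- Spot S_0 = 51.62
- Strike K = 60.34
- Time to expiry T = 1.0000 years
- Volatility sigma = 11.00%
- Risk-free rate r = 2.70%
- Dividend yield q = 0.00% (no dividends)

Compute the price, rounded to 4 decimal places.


d1 = (ln(S/K) + (r - q + 0.5*sigma^2) * T) / (sigma * sqrt(T)) = -1.11850945
d2 = d1 - sigma * sqrt(T) = -1.22850945
exp(-rT) = 0.97336124; exp(-qT) = 1.00000000
P = K * exp(-rT) * N(-d2) - S_0 * exp(-qT) * N(-d1)
N(-d1) = 0.86832526; N(-d2) = 0.89037211
P = 60.3400 * 0.97336124 * 0.89037211 - 51.6200 * 1.00000000 * 0.86832526 = 7.4709

Answer: Price = 7.4709


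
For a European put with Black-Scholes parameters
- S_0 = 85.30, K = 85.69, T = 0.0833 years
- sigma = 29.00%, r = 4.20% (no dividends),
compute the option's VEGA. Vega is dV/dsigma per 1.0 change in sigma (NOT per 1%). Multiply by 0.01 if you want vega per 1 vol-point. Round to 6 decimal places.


d1 = 0.0291483235; d2 = -0.0545507207
phi(d1) = 0.3987728408; exp(-qT) = 1.0000000000; exp(-rT) = 0.9965075130
Vega = S * exp(-qT) * phi(d1) * sqrt(T) = 85.3000 * 1.0000000000 * 0.3987728408 * 0.2886173938 = 9.817414

Answer: Vega = 9.817414


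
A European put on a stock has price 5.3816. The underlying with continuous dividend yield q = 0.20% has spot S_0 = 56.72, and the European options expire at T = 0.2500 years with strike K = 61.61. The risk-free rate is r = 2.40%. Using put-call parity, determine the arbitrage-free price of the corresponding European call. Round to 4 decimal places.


Answer: Call price = 0.8318

Derivation:
Put-call parity: C - P = S_0 * exp(-qT) - K * exp(-rT).
S_0 * exp(-qT) = 56.7200 * 0.99950012 = 56.69164709
K * exp(-rT) = 61.6100 * 0.99401796 = 61.24144677
C = P + S*exp(-qT) - K*exp(-rT)
C = 5.3816 + 56.69164709 - 61.24144677 = 0.8318


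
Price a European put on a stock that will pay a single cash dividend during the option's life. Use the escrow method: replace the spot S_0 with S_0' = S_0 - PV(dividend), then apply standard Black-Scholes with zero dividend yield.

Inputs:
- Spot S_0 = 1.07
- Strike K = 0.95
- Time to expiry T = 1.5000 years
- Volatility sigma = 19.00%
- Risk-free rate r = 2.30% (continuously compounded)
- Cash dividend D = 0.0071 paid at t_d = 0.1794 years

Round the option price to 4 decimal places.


PV(D) = D * exp(-r * t_d) = 0.0071 * 0.99588230 = 0.00707076
S_0' = S_0 - PV(D) = 1.0700 - 0.00707076 = 1.06292924
d1 = (ln(S_0'/K) + (r + sigma^2/2)*T) / (sigma*sqrt(T)) = 0.74729558
d2 = d1 - sigma*sqrt(T) = 0.51459405
exp(-rT) = 0.96608834
N(-d1) = 0.22744258; N(-d2) = 0.30341836
P = K * exp(-rT) * N(-d2) - S_0' * N(-d1) = 0.9500 * 0.96608834 * 0.30341836 - 1.06292924 * 0.22744258 = 0.0367

Answer: Price = 0.0367


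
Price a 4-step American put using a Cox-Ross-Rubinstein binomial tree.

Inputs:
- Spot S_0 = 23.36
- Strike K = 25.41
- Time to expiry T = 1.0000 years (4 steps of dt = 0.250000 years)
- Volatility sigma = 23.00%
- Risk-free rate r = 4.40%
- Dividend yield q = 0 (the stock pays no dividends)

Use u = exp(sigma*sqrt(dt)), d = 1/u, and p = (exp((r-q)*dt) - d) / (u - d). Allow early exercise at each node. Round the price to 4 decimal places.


dt = T/N = 0.250000
u = exp(sigma*sqrt(dt)) = 1.121873; d = 1/u = 0.891366
p = (exp((r-q)*dt) - d) / (u - d) = 0.519266
Discount per step: exp(-r*dt) = 0.989060
Stock lattice S(k, i) with i counting down-moves:
  k=0: S(0,0) = 23.3600
  k=1: S(1,0) = 26.2070; S(1,1) = 20.8223
  k=2: S(2,0) = 29.4009; S(2,1) = 23.3600; S(2,2) = 18.5603
  k=3: S(3,0) = 32.9841; S(3,1) = 26.2070; S(3,2) = 20.8223; S(3,3) = 16.5440
  k=4: S(4,0) = 37.0040; S(4,1) = 29.4009; S(4,2) = 23.3600; S(4,3) = 18.5603; S(4,4) = 14.7468
Terminal payoffs V(N, i) = max(K - S_T, 0):
  V(4,0) = 0.000000; V(4,1) = 0.000000; V(4,2) = 2.050000; V(4,3) = 6.849695; V(4,4) = 10.663214
Backward induction: V(k, i) = exp(-r*dt) * [p * V(k+1, i) + (1-p) * V(k+1, i+1)]; then take max(V_cont, immediate exercise) for American.
  V(3,0) = exp(-r*dt) * [p*0.000000 + (1-p)*0.000000] = 0.000000; exercise = 0.000000; V(3,0) = max -> 0.000000
  V(3,1) = exp(-r*dt) * [p*0.000000 + (1-p)*2.050000] = 0.974724; exercise = 0.000000; V(3,1) = max -> 0.974724
  V(3,2) = exp(-r*dt) * [p*2.050000 + (1-p)*6.849695] = 4.309709; exercise = 4.587687; V(3,2) = max -> 4.587687
  V(3,3) = exp(-r*dt) * [p*6.849695 + (1-p)*10.663214] = 8.587994; exercise = 8.865973; V(3,3) = max -> 8.865973
  V(2,0) = exp(-r*dt) * [p*0.000000 + (1-p)*0.974724] = 0.463457; exercise = 0.000000; V(2,0) = max -> 0.463457
  V(2,1) = exp(-r*dt) * [p*0.974724 + (1-p)*4.587687] = 2.681934; exercise = 2.050000; V(2,1) = max -> 2.681934
  V(2,2) = exp(-r*dt) * [p*4.587687 + (1-p)*8.865973] = 6.571717; exercise = 6.849695; V(2,2) = max -> 6.849695
  V(1,0) = exp(-r*dt) * [p*0.463457 + (1-p)*2.681934] = 1.513217; exercise = 0.000000; V(1,0) = max -> 1.513217
  V(1,1) = exp(-r*dt) * [p*2.681934 + (1-p)*6.849695] = 4.634261; exercise = 4.587687; V(1,1) = max -> 4.634261
  V(0,0) = exp(-r*dt) * [p*1.513217 + (1-p)*4.634261] = 2.980641; exercise = 2.050000; V(0,0) = max -> 2.980641

Answer: Price = V(0,0) = 2.9806


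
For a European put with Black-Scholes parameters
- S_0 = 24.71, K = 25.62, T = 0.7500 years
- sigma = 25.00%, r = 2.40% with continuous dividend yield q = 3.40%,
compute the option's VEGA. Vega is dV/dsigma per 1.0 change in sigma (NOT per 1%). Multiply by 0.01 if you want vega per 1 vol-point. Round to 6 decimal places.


d1 = -0.0934280975; d2 = -0.3099344485
phi(d1) = 0.3972049288; exp(-qT) = 0.9748223790; exp(-rT) = 0.9821610324
Vega = S * exp(-qT) * phi(d1) * sqrt(T) = 24.7100 * 0.9748223790 * 0.3972049288 * 0.8660254038 = 8.285973

Answer: Vega = 8.285973


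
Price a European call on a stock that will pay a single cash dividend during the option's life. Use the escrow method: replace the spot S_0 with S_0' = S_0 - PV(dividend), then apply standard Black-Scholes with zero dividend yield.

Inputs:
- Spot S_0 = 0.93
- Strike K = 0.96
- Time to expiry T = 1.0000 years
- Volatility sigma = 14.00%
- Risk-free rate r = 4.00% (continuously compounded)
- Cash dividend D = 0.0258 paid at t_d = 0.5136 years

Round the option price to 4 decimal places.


Answer: Price = 0.0426

Derivation:
PV(D) = D * exp(-r * t_d) = 0.0258 * 0.97966559 = 0.02527537
S_0' = S_0 - PV(D) = 0.9300 - 0.02527537 = 0.90472463
d1 = (ln(S_0'/K) + (r + sigma^2/2)*T) / (sigma*sqrt(T)) = -0.06787618
d2 = d1 - sigma*sqrt(T) = -0.20787618
exp(-rT) = 0.96078944
N(d1) = 0.47294210; N(d2) = 0.41766282
C = S_0' * N(d1) - K * exp(-rT) * N(d2) = 0.90472463 * 0.47294210 - 0.9600 * 0.96078944 * 0.41766282 = 0.0426


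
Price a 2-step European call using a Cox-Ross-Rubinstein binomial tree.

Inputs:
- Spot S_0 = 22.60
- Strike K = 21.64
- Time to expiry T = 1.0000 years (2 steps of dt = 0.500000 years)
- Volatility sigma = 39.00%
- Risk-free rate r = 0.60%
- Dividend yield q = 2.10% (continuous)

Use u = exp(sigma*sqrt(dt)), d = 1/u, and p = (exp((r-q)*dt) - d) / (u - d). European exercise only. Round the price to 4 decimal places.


Answer: Price = V(0,0) = 3.5214

Derivation:
dt = T/N = 0.500000
u = exp(sigma*sqrt(dt)) = 1.317547; d = 1/u = 0.758986
p = (exp((r-q)*dt) - d) / (u - d) = 0.418114
Discount per step: exp(-r*dt) = 0.997004
Stock lattice S(k, i) with i counting down-moves:
  k=0: S(0,0) = 22.6000
  k=1: S(1,0) = 29.7766; S(1,1) = 17.1531
  k=2: S(2,0) = 39.2320; S(2,1) = 22.6000; S(2,2) = 13.0190
Terminal payoffs V(N, i) = max(S_T - K, 0):
  V(2,0) = 17.592018; V(2,1) = 0.960000; V(2,2) = 0.000000
Backward induction: V(k, i) = exp(-r*dt) * [p * V(k+1, i) + (1-p) * V(k+1, i+1)].
  V(1,0) = exp(-r*dt) * [p*17.592018 + (1-p)*0.960000] = 7.890366
  V(1,1) = exp(-r*dt) * [p*0.960000 + (1-p)*0.000000] = 0.400187
  V(0,0) = exp(-r*dt) * [p*7.890366 + (1-p)*0.400187] = 3.521352


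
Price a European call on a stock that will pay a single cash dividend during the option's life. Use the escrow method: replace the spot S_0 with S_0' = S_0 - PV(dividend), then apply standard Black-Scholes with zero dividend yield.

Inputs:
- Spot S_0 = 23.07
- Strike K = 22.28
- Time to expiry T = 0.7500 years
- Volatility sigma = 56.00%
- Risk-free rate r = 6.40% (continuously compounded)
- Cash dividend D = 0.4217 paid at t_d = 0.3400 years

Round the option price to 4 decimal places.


Answer: Price = 4.9524

Derivation:
PV(D) = D * exp(-r * t_d) = 0.4217 * 0.97847504 = 0.41262292
S_0' = S_0 - PV(D) = 23.0700 - 0.41262292 = 22.65737708
d1 = (ln(S_0'/K) + (r + sigma^2/2)*T) / (sigma*sqrt(T)) = 0.37609438
d2 = d1 - sigma*sqrt(T) = -0.10887984
exp(-rT) = 0.95313379
N(d1) = 0.64657664; N(d2) = 0.45664890
C = S_0' * N(d1) - K * exp(-rT) * N(d2) = 22.65737708 * 0.64657664 - 22.2800 * 0.95313379 * 0.45664890 = 4.9524


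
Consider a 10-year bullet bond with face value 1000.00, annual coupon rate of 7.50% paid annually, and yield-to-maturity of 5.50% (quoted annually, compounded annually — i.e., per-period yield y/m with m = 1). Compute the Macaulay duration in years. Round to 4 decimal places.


Coupon per period c = face * coupon_rate / m = 75.000000
Periods per year m = 1; per-period yield y/m = 0.055000
Number of cashflows N = 10
Cashflows (t years, CF_t, discount factor 1/(1+y/m)^(m*t), PV):
  t = 1.0000: CF_t = 75.000000, DF = 0.947867, PV = 71.090047
  t = 2.0000: CF_t = 75.000000, DF = 0.898452, PV = 67.383931
  t = 3.0000: CF_t = 75.000000, DF = 0.851614, PV = 63.871025
  t = 4.0000: CF_t = 75.000000, DF = 0.807217, PV = 60.541256
  t = 5.0000: CF_t = 75.000000, DF = 0.765134, PV = 57.385077
  t = 6.0000: CF_t = 75.000000, DF = 0.725246, PV = 54.393437
  t = 7.0000: CF_t = 75.000000, DF = 0.687437, PV = 51.557761
  t = 8.0000: CF_t = 75.000000, DF = 0.651599, PV = 48.869915
  t = 9.0000: CF_t = 75.000000, DF = 0.617629, PV = 46.322195
  t = 10.0000: CF_t = 1075.000000, DF = 0.585431, PV = 629.337873
Price P = sum_t PV_t = 1150.752517
Macaulay numerator sum_t t * PV_t:
  t * PV_t at t = 1.0000: 71.090047
  t * PV_t at t = 2.0000: 134.767862
  t * PV_t at t = 3.0000: 191.613074
  t * PV_t at t = 4.0000: 242.165023
  t * PV_t at t = 5.0000: 286.925383
  t * PV_t at t = 6.0000: 326.360625
  t * PV_t at t = 7.0000: 360.904324
  t * PV_t at t = 8.0000: 390.959322
  t * PV_t at t = 9.0000: 416.899751
  t * PV_t at t = 10.0000: 6293.378729
Macaulay duration D = (sum_t t * PV_t) / P = 8715.064142 / 1150.752517 = 7.573361

Answer: Macaulay duration = 7.5734 years


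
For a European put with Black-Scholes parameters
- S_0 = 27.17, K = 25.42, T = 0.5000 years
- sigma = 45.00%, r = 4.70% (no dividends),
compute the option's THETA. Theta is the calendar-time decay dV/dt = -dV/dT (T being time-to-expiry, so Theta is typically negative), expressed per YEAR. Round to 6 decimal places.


Answer: Theta = -2.601881

Derivation:
d1 = 0.4421842214; d2 = 0.1239861699
phi(d1) = 0.3617861542; exp(-qT) = 1.0000000000; exp(-rT) = 0.9767739747
Theta = -S*exp(-qT)*phi(d1)*sigma/(2*sqrt(T)) + r*K*exp(-rT)*N(-d2) - q*S*exp(-qT)*N(-d1)
N(-d1) = 0.3291779515; N(-d2) = 0.4506631127; sqrt(T) = 0.7071067812
Term 1 = -27.1700 * 1.0000000000 * 0.3617861542 * 0.4500 / (2 * 0.7071067812) = -3.1278008725
Term 2 = 0.0470 * 25.4200 * 0.9767739747 * 0.4506631127 = 0.5259197689
Term 3 = 0 (no dividend yield, q = 0)
Theta = -3.1278008725 + (0.5259197689) + (0.0000000000) = -2.601881


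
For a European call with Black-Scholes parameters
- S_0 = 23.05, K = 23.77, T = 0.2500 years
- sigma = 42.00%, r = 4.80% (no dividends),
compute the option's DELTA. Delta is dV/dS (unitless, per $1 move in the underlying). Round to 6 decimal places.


Answer: Delta = 0.506253

Derivation:
d1 = 0.0156737527; d2 = -0.1943262473
phi(d1) = 0.3988932800; exp(-qT) = 1.0000000000; exp(-rT) = 0.9880717129
N(d1) = 0.5062526666
Delta = exp(-qT) * N(d1) = 1.0000000000 * 0.5062526666 = 0.506253


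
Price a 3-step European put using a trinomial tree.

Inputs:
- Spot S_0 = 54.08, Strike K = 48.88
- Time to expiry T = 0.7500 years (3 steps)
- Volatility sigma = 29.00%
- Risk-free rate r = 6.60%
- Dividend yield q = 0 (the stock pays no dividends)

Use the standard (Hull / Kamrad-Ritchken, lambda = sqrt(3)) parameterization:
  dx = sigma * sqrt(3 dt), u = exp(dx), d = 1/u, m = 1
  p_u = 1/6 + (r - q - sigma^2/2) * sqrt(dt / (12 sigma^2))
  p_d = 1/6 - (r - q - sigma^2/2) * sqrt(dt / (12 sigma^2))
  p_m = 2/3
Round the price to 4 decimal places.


Answer: Price = V(0,0) = 2.2394

Derivation:
dt = T/N = 0.250000; dx = sigma*sqrt(3*dt) = 0.251147
u = exp(dx) = 1.285500; d = 1/u = 0.777908
p_u = 0.178587, p_m = 0.666667, p_d = 0.154746
Discount per step: exp(-r*dt) = 0.983635
Stock lattice S(k, j) with j the centered position index:
  k=0: S(0,+0) = 54.0800
  k=1: S(1,-1) = 42.0692; S(1,+0) = 54.0800; S(1,+1) = 69.5198
  k=2: S(2,-2) = 32.7260; S(2,-1) = 42.0692; S(2,+0) = 54.0800; S(2,+1) = 69.5198; S(2,+2) = 89.3677
  k=3: S(3,-3) = 25.4578; S(3,-2) = 32.7260; S(3,-1) = 42.0692; S(3,+0) = 54.0800; S(3,+1) = 69.5198; S(3,+2) = 89.3677; S(3,+3) = 114.8821
Terminal payoffs V(N, j) = max(K - S_T, 0):
  V(3,-3) = 23.422196; V(3,-2) = 16.154006; V(3,-1) = 6.810750; V(3,+0) = 0.000000; V(3,+1) = 0.000000; V(3,+2) = 0.000000; V(3,+3) = 0.000000
Backward induction: V(k, j) = exp(-r*dt) * [p_u * V(k+1, j+1) + p_m * V(k+1, j) + p_d * V(k+1, j-1)]
  V(2,-2) = exp(-r*dt) * [p_u*6.810750 + p_m*16.154006 + p_d*23.422196] = 15.354694
  V(2,-1) = exp(-r*dt) * [p_u*0.000000 + p_m*6.810750 + p_d*16.154006] = 6.925063
  V(2,+0) = exp(-r*dt) * [p_u*0.000000 + p_m*0.000000 + p_d*6.810750] = 1.036692
  V(2,+1) = exp(-r*dt) * [p_u*0.000000 + p_m*0.000000 + p_d*0.000000] = 0.000000
  V(2,+2) = exp(-r*dt) * [p_u*0.000000 + p_m*0.000000 + p_d*0.000000] = 0.000000
  V(1,-1) = exp(-r*dt) * [p_u*1.036692 + p_m*6.925063 + p_d*15.354694] = 7.060467
  V(1,+0) = exp(-r*dt) * [p_u*0.000000 + p_m*1.036692 + p_d*6.925063] = 1.733909
  V(1,+1) = exp(-r*dt) * [p_u*0.000000 + p_m*0.000000 + p_d*1.036692] = 0.157799
  V(0,+0) = exp(-r*dt) * [p_u*0.157799 + p_m*1.733909 + p_d*7.060467] = 2.239445


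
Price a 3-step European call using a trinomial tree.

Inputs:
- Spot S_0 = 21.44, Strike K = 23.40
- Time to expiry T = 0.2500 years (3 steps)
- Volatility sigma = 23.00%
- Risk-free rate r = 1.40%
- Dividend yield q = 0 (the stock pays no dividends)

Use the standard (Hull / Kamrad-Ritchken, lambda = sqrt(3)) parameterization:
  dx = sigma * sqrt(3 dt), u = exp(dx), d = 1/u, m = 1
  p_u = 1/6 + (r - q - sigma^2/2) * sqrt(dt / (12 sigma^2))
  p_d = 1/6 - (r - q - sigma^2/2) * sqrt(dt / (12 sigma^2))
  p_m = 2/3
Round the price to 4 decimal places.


dt = T/N = 0.083333; dx = sigma*sqrt(3*dt) = 0.115000
u = exp(dx) = 1.121873; d = 1/u = 0.891366
p_u = 0.162156, p_m = 0.666667, p_d = 0.171178
Discount per step: exp(-r*dt) = 0.998834
Stock lattice S(k, j) with j the centered position index:
  k=0: S(0,+0) = 21.4400
  k=1: S(1,-1) = 19.1109; S(1,+0) = 21.4400; S(1,+1) = 24.0530
  k=2: S(2,-2) = 17.0348; S(2,-1) = 19.1109; S(2,+0) = 21.4400; S(2,+1) = 24.0530; S(2,+2) = 26.9844
  k=3: S(3,-3) = 15.1842; S(3,-2) = 17.0348; S(3,-1) = 19.1109; S(3,+0) = 21.4400; S(3,+1) = 24.0530; S(3,+2) = 26.9844; S(3,+3) = 30.2731
Terminal payoffs V(N, j) = max(S_T - K, 0):
  V(3,-3) = 0.000000; V(3,-2) = 0.000000; V(3,-1) = 0.000000; V(3,+0) = 0.000000; V(3,+1) = 0.652967; V(3,+2) = 3.584384; V(3,+3) = 6.873064
Backward induction: V(k, j) = exp(-r*dt) * [p_u * V(k+1, j+1) + p_m * V(k+1, j) + p_d * V(k+1, j-1)]
  V(2,-2) = exp(-r*dt) * [p_u*0.000000 + p_m*0.000000 + p_d*0.000000] = 0.000000
  V(2,-1) = exp(-r*dt) * [p_u*0.000000 + p_m*0.000000 + p_d*0.000000] = 0.000000
  V(2,+0) = exp(-r*dt) * [p_u*0.652967 + p_m*0.000000 + p_d*0.000000] = 0.105759
  V(2,+1) = exp(-r*dt) * [p_u*3.584384 + p_m*0.652967 + p_d*0.000000] = 1.015354
  V(2,+2) = exp(-r*dt) * [p_u*6.873064 + p_m*3.584384 + p_d*0.652967] = 3.611654
  V(1,-1) = exp(-r*dt) * [p_u*0.105759 + p_m*0.000000 + p_d*0.000000] = 0.017129
  V(1,+0) = exp(-r*dt) * [p_u*1.015354 + p_m*0.105759 + p_d*0.000000] = 0.234877
  V(1,+1) = exp(-r*dt) * [p_u*3.611654 + p_m*1.015354 + p_d*0.105759] = 1.279164
  V(0,+0) = exp(-r*dt) * [p_u*1.279164 + p_m*0.234877 + p_d*0.017129] = 0.366513

Answer: Price = V(0,0) = 0.3665


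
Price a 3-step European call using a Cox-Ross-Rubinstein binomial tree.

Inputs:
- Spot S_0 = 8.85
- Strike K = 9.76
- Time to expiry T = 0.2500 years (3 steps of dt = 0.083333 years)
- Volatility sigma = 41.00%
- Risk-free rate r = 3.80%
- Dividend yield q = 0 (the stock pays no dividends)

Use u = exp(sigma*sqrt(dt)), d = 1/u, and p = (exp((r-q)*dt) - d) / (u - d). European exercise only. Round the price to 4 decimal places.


Answer: Price = V(0,0) = 0.3936

Derivation:
dt = T/N = 0.083333
u = exp(sigma*sqrt(dt)) = 1.125646; d = 1/u = 0.888379
p = (exp((r-q)*dt) - d) / (u - d) = 0.483813
Discount per step: exp(-r*dt) = 0.996838
Stock lattice S(k, i) with i counting down-moves:
  k=0: S(0,0) = 8.8500
  k=1: S(1,0) = 9.9620; S(1,1) = 7.8622
  k=2: S(2,0) = 11.2136; S(2,1) = 8.8500; S(2,2) = 6.9846
  k=3: S(3,0) = 12.6226; S(3,1) = 9.9620; S(3,2) = 7.8622; S(3,3) = 6.2049
Terminal payoffs V(N, i) = max(S_T - K, 0):
  V(3,0) = 2.862588; V(3,1) = 0.201964; V(3,2) = 0.000000; V(3,3) = 0.000000
Backward induction: V(k, i) = exp(-r*dt) * [p * V(k+1, i) + (1-p) * V(k+1, i+1)].
  V(2,0) = exp(-r*dt) * [p*2.862588 + (1-p)*0.201964] = 1.484500
  V(2,1) = exp(-r*dt) * [p*0.201964 + (1-p)*0.000000] = 0.097404
  V(2,2) = exp(-r*dt) * [p*0.000000 + (1-p)*0.000000] = 0.000000
  V(1,0) = exp(-r*dt) * [p*1.484500 + (1-p)*0.097404] = 0.766069
  V(1,1) = exp(-r*dt) * [p*0.097404 + (1-p)*0.000000] = 0.046976
  V(0,0) = exp(-r*dt) * [p*0.766069 + (1-p)*0.046976] = 0.393634


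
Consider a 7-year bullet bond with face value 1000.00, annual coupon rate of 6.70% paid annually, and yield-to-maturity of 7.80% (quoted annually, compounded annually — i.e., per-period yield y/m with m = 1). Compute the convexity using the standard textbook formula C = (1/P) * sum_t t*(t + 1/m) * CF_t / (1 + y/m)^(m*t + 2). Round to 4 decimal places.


Coupon per period c = face * coupon_rate / m = 67.000000
Periods per year m = 1; per-period yield y/m = 0.078000
Number of cashflows N = 7
Cashflows (t years, CF_t, discount factor 1/(1+y/m)^(m*t), PV):
  t = 1.0000: CF_t = 67.000000, DF = 0.927644, PV = 62.152134
  t = 2.0000: CF_t = 67.000000, DF = 0.860523, PV = 57.655040
  t = 3.0000: CF_t = 67.000000, DF = 0.798259, PV = 53.483340
  t = 4.0000: CF_t = 67.000000, DF = 0.740500, PV = 49.613488
  t = 5.0000: CF_t = 67.000000, DF = 0.686920, PV = 46.023644
  t = 6.0000: CF_t = 67.000000, DF = 0.637217, PV = 42.693547
  t = 7.0000: CF_t = 1067.000000, DF = 0.591111, PV = 630.714904
Price P = sum_t PV_t = 942.336096
Convexity numerator sum_t t*(t + 1/m) * CF_t / (1+y/m)^(m*t + 2):
  t = 1.0000: term = 106.966680
  t = 2.0000: term = 297.680927
  t = 3.0000: term = 552.283724
  t = 4.0000: term = 853.870940
  t = 5.0000: term = 1188.132105
  t = 6.0000: term = 1543.028708
  t = 7.0000: term = 30393.701841
Convexity = (1/P) * sum = 34935.664926 / 942.336096 = 37.073466

Answer: Convexity = 37.0735


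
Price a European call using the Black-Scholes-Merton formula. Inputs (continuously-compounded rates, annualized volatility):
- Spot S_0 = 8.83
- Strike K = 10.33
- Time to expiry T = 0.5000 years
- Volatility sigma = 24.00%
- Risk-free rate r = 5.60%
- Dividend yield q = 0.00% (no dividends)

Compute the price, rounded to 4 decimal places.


d1 = (ln(S/K) + (r - q + 0.5*sigma^2) * T) / (sigma * sqrt(T)) = -0.67468162
d2 = d1 - sigma * sqrt(T) = -0.84438725
exp(-rT) = 0.97238837; exp(-qT) = 1.00000000
C = S_0 * exp(-qT) * N(d1) - K * exp(-rT) * N(d2)
N(d1) = 0.24993903; N(d2) = 0.19922652
C = 8.8300 * 1.00000000 * 0.24993903 - 10.3300 * 0.97238837 * 0.19922652 = 0.2058

Answer: Price = 0.2058


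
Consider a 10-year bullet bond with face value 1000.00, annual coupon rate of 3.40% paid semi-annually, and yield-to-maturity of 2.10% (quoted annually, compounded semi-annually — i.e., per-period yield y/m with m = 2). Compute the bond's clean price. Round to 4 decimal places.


Coupon per period c = face * coupon_rate / m = 17.000000
Periods per year m = 2; per-period yield y/m = 0.010500
Number of cashflows N = 20
Cashflows (t years, CF_t, discount factor 1/(1+y/m)^(m*t), PV):
  t = 0.5000: CF_t = 17.000000, DF = 0.989609, PV = 16.823355
  t = 1.0000: CF_t = 17.000000, DF = 0.979326, PV = 16.648545
  t = 1.5000: CF_t = 17.000000, DF = 0.969150, PV = 16.475552
  t = 2.0000: CF_t = 17.000000, DF = 0.959080, PV = 16.304356
  t = 2.5000: CF_t = 17.000000, DF = 0.949114, PV = 16.134939
  t = 3.0000: CF_t = 17.000000, DF = 0.939252, PV = 15.967283
  t = 3.5000: CF_t = 17.000000, DF = 0.929492, PV = 15.801368
  t = 4.0000: CF_t = 17.000000, DF = 0.919834, PV = 15.637178
  t = 4.5000: CF_t = 17.000000, DF = 0.910276, PV = 15.474694
  t = 5.0000: CF_t = 17.000000, DF = 0.900818, PV = 15.313898
  t = 5.5000: CF_t = 17.000000, DF = 0.891457, PV = 15.154773
  t = 6.0000: CF_t = 17.000000, DF = 0.882194, PV = 14.997301
  t = 6.5000: CF_t = 17.000000, DF = 0.873027, PV = 14.841466
  t = 7.0000: CF_t = 17.000000, DF = 0.863956, PV = 14.687249
  t = 7.5000: CF_t = 17.000000, DF = 0.854979, PV = 14.534636
  t = 8.0000: CF_t = 17.000000, DF = 0.846095, PV = 14.383608
  t = 8.5000: CF_t = 17.000000, DF = 0.837303, PV = 14.234149
  t = 9.0000: CF_t = 17.000000, DF = 0.828603, PV = 14.086244
  t = 9.5000: CF_t = 17.000000, DF = 0.819993, PV = 13.939875
  t = 10.0000: CF_t = 1017.000000, DF = 0.811472, PV = 825.267222
Price P = sum_t PV_t = 1116.707689

Answer: Price = 1116.7077
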